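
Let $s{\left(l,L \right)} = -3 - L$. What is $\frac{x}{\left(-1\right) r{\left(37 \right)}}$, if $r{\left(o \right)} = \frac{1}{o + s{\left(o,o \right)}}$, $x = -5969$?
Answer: $-17907$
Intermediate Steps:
$r{\left(o \right)} = - \frac{1}{3}$ ($r{\left(o \right)} = \frac{1}{o - \left(3 + o\right)} = \frac{1}{-3} = - \frac{1}{3}$)
$\frac{x}{\left(-1\right) r{\left(37 \right)}} = - \frac{5969}{\left(-1\right) \left(- \frac{1}{3}\right)} = - 5969 \frac{1}{\frac{1}{3}} = \left(-5969\right) 3 = -17907$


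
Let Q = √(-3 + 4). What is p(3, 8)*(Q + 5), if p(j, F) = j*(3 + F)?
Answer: 198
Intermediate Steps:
Q = 1 (Q = √1 = 1)
p(3, 8)*(Q + 5) = (3*(3 + 8))*(1 + 5) = (3*11)*6 = 33*6 = 198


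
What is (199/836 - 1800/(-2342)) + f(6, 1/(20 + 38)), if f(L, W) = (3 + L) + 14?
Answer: 23501417/978956 ≈ 24.007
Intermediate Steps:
f(L, W) = 17 + L
(199/836 - 1800/(-2342)) + f(6, 1/(20 + 38)) = (199/836 - 1800/(-2342)) + (17 + 6) = (199*(1/836) - 1800*(-1/2342)) + 23 = (199/836 + 900/1171) + 23 = 985429/978956 + 23 = 23501417/978956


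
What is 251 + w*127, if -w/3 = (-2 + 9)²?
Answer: -18418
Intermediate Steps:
w = -147 (w = -3*(-2 + 9)² = -3*7² = -3*49 = -147)
251 + w*127 = 251 - 147*127 = 251 - 18669 = -18418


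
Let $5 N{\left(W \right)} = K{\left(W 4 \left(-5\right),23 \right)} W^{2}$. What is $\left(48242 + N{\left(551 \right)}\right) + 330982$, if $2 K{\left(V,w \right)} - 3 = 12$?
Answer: $\frac{1669251}{2} \approx 8.3463 \cdot 10^{5}$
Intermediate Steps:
$K{\left(V,w \right)} = \frac{15}{2}$ ($K{\left(V,w \right)} = \frac{3}{2} + \frac{1}{2} \cdot 12 = \frac{3}{2} + 6 = \frac{15}{2}$)
$N{\left(W \right)} = \frac{3 W^{2}}{2}$ ($N{\left(W \right)} = \frac{\frac{15}{2} W^{2}}{5} = \frac{3 W^{2}}{2}$)
$\left(48242 + N{\left(551 \right)}\right) + 330982 = \left(48242 + \frac{3 \cdot 551^{2}}{2}\right) + 330982 = \left(48242 + \frac{3}{2} \cdot 303601\right) + 330982 = \left(48242 + \frac{910803}{2}\right) + 330982 = \frac{1007287}{2} + 330982 = \frac{1669251}{2}$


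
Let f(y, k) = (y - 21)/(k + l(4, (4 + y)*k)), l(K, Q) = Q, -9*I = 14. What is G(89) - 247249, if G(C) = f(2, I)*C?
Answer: -24215183/98 ≈ -2.4709e+5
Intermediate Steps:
I = -14/9 (I = -⅑*14 = -14/9 ≈ -1.5556)
f(y, k) = (-21 + y)/(k + k*(4 + y)) (f(y, k) = (y - 21)/(k + (4 + y)*k) = (-21 + y)/(k + k*(4 + y)))
G(C) = 171*C/98 (G(C) = ((-21 + 2)/((-14/9)*(5 + 2)))*C = (-9/14*(-19)/7)*C = (-9/14*⅐*(-19))*C = 171*C/98)
G(89) - 247249 = (171/98)*89 - 247249 = 15219/98 - 247249 = -24215183/98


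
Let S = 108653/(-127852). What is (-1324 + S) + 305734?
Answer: 38919318667/127852 ≈ 3.0441e+5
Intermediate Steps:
S = -108653/127852 (S = 108653*(-1/127852) = -108653/127852 ≈ -0.84983)
(-1324 + S) + 305734 = (-1324 - 108653/127852) + 305734 = -169384701/127852 + 305734 = 38919318667/127852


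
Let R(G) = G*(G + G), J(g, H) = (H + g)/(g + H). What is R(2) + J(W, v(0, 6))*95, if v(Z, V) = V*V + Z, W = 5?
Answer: 103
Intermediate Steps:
v(Z, V) = Z + V**2 (v(Z, V) = V**2 + Z = Z + V**2)
J(g, H) = 1 (J(g, H) = (H + g)/(H + g) = 1)
R(G) = 2*G**2 (R(G) = G*(2*G) = 2*G**2)
R(2) + J(W, v(0, 6))*95 = 2*2**2 + 1*95 = 2*4 + 95 = 8 + 95 = 103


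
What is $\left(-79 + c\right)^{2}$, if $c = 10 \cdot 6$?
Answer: $361$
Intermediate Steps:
$c = 60$
$\left(-79 + c\right)^{2} = \left(-79 + 60\right)^{2} = \left(-19\right)^{2} = 361$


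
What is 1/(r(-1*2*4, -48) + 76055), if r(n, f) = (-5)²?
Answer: 1/76080 ≈ 1.3144e-5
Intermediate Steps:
r(n, f) = 25
1/(r(-1*2*4, -48) + 76055) = 1/(25 + 76055) = 1/76080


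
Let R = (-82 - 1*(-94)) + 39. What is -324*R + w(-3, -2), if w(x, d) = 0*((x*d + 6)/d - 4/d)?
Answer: -16524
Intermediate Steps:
w(x, d) = 0 (w(x, d) = 0*((d*x + 6)/d - 4/d) = 0*((6 + d*x)/d - 4/d) = 0*(-4/d + (6 + d*x)/d) = 0)
R = 51 (R = (-82 + 94) + 39 = 12 + 39 = 51)
-324*R + w(-3, -2) = -324*51 + 0 = -16524 + 0 = -16524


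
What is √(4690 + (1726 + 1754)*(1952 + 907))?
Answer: √9954010 ≈ 3155.0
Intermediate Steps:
√(4690 + (1726 + 1754)*(1952 + 907)) = √(4690 + 3480*2859) = √(4690 + 9949320) = √9954010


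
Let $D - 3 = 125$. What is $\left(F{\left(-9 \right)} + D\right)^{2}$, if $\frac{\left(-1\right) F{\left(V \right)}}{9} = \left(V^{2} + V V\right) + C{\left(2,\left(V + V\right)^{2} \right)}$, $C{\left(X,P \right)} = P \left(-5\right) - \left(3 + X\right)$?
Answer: $176757025$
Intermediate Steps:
$D = 128$ ($D = 3 + 125 = 128$)
$C{\left(X,P \right)} = -3 - X - 5 P$ ($C{\left(X,P \right)} = - 5 P - \left(3 + X\right) = -3 - X - 5 P$)
$F{\left(V \right)} = 45 + 162 V^{2}$ ($F{\left(V \right)} = - 9 \left(\left(V^{2} + V V\right) - \left(5 + 5 \left(V + V\right)^{2}\right)\right) = - 9 \left(\left(V^{2} + V^{2}\right) - \left(5 + 5 \cdot 4 V^{2}\right)\right) = - 9 \left(2 V^{2} - \left(5 + 5 \cdot 4 V^{2}\right)\right) = - 9 \left(2 V^{2} - \left(5 + 20 V^{2}\right)\right) = - 9 \left(-5 - 18 V^{2}\right) = 45 + 162 V^{2}$)
$\left(F{\left(-9 \right)} + D\right)^{2} = \left(\left(45 + 162 \left(-9\right)^{2}\right) + 128\right)^{2} = \left(\left(45 + 162 \cdot 81\right) + 128\right)^{2} = \left(\left(45 + 13122\right) + 128\right)^{2} = \left(13167 + 128\right)^{2} = 13295^{2} = 176757025$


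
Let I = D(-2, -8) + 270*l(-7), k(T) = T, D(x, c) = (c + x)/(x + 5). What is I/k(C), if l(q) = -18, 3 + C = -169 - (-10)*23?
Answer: -7295/87 ≈ -83.851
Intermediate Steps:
D(x, c) = (c + x)/(5 + x)
C = 58 (C = -3 + (-169 - (-10)*23) = -3 + (-169 - 1*(-230)) = -3 + (-169 + 230) = -3 + 61 = 58)
I = -14590/3 (I = (-8 - 2)/(5 - 2) + 270*(-18) = -10/3 - 4860 = -14590/3 ≈ -4863.3)
I/k(C) = -14590/3/58 = -14590/3*1/58 = -7295/87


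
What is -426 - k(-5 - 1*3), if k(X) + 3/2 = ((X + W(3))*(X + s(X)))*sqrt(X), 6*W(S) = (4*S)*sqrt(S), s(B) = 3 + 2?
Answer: -849/2 - 48*I*sqrt(2) + 12*I*sqrt(6) ≈ -424.5 - 38.488*I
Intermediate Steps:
s(B) = 5
W(S) = 2*S**(3/2)/3 (W(S) = ((4*S)*sqrt(S))/6 = (4*S**(3/2))/6 = 2*S**(3/2)/3)
k(X) = -3/2 + sqrt(X)*(5 + X)*(X + 2*sqrt(3)) (k(X) = -3/2 + ((X + 2*3**(3/2)/3)*(X + 5))*sqrt(X) = -3/2 + ((X + 2*(3*sqrt(3))/3)*(5 + X))*sqrt(X) = -3/2 + ((X + 2*sqrt(3))*(5 + X))*sqrt(X) = -3/2 + ((5 + X)*(X + 2*sqrt(3)))*sqrt(X) = -3/2 + sqrt(X)*(5 + X)*(X + 2*sqrt(3)))
-426 - k(-5 - 1*3) = -426 - (-3/2 + (-5 - 1*3)**(5/2) + 5*(-5 - 1*3)**(3/2) + 2*sqrt(3)*(-5 - 1*3)**(3/2) + 10*sqrt(3)*sqrt(-5 - 1*3)) = -426 - (-3/2 + (-5 - 3)**(5/2) + 5*(-5 - 3)**(3/2) + 2*sqrt(3)*(-5 - 3)**(3/2) + 10*sqrt(3)*sqrt(-5 - 3)) = -426 - (-3/2 + (-8)**(5/2) + 5*(-8)**(3/2) + 2*sqrt(3)*(-8)**(3/2) + 10*sqrt(3)*sqrt(-8)) = -426 - (-3/2 + 128*I*sqrt(2) + 5*(-16*I*sqrt(2)) + 2*sqrt(3)*(-16*I*sqrt(2)) + 10*sqrt(3)*(2*I*sqrt(2))) = -426 - (-3/2 + 128*I*sqrt(2) - 80*I*sqrt(2) - 32*I*sqrt(6) + 20*I*sqrt(6)) = -426 - (-3/2 - 12*I*sqrt(6) + 48*I*sqrt(2)) = -426 + (3/2 - 48*I*sqrt(2) + 12*I*sqrt(6)) = -849/2 - 48*I*sqrt(2) + 12*I*sqrt(6)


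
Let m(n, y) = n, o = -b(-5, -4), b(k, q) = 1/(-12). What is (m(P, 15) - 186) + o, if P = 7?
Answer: -2147/12 ≈ -178.92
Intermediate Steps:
b(k, q) = -1/12
o = 1/12 (o = -1*(-1/12) = 1/12 ≈ 0.083333)
(m(P, 15) - 186) + o = (7 - 186) + 1/12 = -179 + 1/12 = -2147/12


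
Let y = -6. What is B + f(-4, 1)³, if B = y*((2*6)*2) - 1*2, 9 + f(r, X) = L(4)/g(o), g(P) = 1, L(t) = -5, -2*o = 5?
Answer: -2890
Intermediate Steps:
o = -5/2 (o = -½*5 = -5/2 ≈ -2.5000)
f(r, X) = -14 (f(r, X) = -9 - 5/1 = -9 - 5*1 = -9 - 5 = -14)
B = -146 (B = -6*2*6*2 - 1*2 = -72*2 - 2 = -6*24 - 2 = -144 - 2 = -146)
B + f(-4, 1)³ = -146 + (-14)³ = -146 - 2744 = -2890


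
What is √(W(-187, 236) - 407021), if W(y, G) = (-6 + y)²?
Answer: 26*I*√547 ≈ 608.09*I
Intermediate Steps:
√(W(-187, 236) - 407021) = √((-6 - 187)² - 407021) = √((-193)² - 407021) = √(37249 - 407021) = √(-369772) = 26*I*√547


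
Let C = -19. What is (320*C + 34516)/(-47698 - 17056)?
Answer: -14218/32377 ≈ -0.43914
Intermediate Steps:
(320*C + 34516)/(-47698 - 17056) = (320*(-19) + 34516)/(-47698 - 17056) = (-6080 + 34516)/(-64754) = 28436*(-1/64754) = -14218/32377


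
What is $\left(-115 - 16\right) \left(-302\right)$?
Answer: $39562$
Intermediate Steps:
$\left(-115 - 16\right) \left(-302\right) = \left(-131\right) \left(-302\right) = 39562$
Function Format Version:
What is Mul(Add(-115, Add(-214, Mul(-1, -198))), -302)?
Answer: 39562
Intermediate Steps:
Mul(Add(-115, Add(-214, Mul(-1, -198))), -302) = Mul(Add(-115, Add(-214, 198)), -302) = Mul(Add(-115, -16), -302) = Mul(-131, -302) = 39562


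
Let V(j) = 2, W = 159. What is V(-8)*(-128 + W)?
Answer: 62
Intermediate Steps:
V(-8)*(-128 + W) = 2*(-128 + 159) = 2*31 = 62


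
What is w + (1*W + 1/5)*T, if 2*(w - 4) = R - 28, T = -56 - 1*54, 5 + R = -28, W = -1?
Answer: 123/2 ≈ 61.500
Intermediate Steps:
R = -33 (R = -5 - 28 = -33)
T = -110 (T = -56 - 54 = -110)
w = -53/2 (w = 4 + (-33 - 28)/2 = 4 + (½)*(-61) = 4 - 61/2 = -53/2 ≈ -26.500)
w + (1*W + 1/5)*T = -53/2 + (1*(-1) + 1/5)*(-110) = -53/2 + (-1 + ⅕)*(-110) = -53/2 - ⅘*(-110) = -53/2 + 88 = 123/2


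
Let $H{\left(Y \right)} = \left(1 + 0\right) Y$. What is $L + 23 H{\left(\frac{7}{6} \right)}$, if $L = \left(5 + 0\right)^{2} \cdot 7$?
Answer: $\frac{1211}{6} \approx 201.83$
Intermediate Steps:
$H{\left(Y \right)} = Y$ ($H{\left(Y \right)} = 1 Y = Y$)
$L = 175$ ($L = 5^{2} \cdot 7 = 25 \cdot 7 = 175$)
$L + 23 H{\left(\frac{7}{6} \right)} = 175 + 23 \cdot \frac{7}{6} = 175 + \frac{161}{6} = \frac{1211}{6}$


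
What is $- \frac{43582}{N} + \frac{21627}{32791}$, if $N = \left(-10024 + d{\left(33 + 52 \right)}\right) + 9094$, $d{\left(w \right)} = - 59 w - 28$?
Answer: $\frac{141661403}{17805513} \approx 7.956$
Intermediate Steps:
$d{\left(w \right)} = -28 - 59 w$
$N = -5973$ ($N = \left(-10024 - \left(28 + 59 \left(33 + 52\right)\right)\right) + 9094 = \left(-10024 - 5043\right) + 9094 = -15067 + 9094 = -5973$)
$- \frac{43582}{N} + \frac{21627}{32791} = - \frac{43582}{-5973} + \frac{21627}{32791} = \left(-43582\right) \left(- \frac{1}{5973}\right) + 21627 \cdot \frac{1}{32791} = \frac{3962}{543} + \frac{21627}{32791} = \frac{141661403}{17805513}$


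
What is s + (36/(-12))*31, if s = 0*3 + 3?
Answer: -90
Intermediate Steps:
s = 3 (s = 0 + 3 = 3)
s + (36/(-12))*31 = 3 + (36/(-12))*31 = 3 + (36*(-1/12))*31 = 3 - 3*31 = 3 - 93 = -90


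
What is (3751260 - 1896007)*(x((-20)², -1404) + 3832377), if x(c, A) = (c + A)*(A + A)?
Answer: 12340417552077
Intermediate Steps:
x(c, A) = 2*A*(A + c) (x(c, A) = (A + c)*(2*A) = 2*A*(A + c))
(3751260 - 1896007)*(x((-20)², -1404) + 3832377) = (3751260 - 1896007)*(2*(-1404)*(-1404 + (-20)²) + 3832377) = 1855253*(2*(-1404)*(-1404 + 400) + 3832377) = 1855253*(2*(-1404)*(-1004) + 3832377) = 1855253*(2819232 + 3832377) = 1855253*6651609 = 12340417552077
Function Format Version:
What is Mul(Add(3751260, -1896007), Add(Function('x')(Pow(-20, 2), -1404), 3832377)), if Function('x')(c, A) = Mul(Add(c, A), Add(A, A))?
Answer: 12340417552077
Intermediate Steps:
Function('x')(c, A) = Mul(2, A, Add(A, c)) (Function('x')(c, A) = Mul(Add(A, c), Mul(2, A)) = Mul(2, A, Add(A, c)))
Mul(Add(3751260, -1896007), Add(Function('x')(Pow(-20, 2), -1404), 3832377)) = Mul(Add(3751260, -1896007), Add(Mul(2, -1404, Add(-1404, Pow(-20, 2))), 3832377)) = Mul(1855253, Add(Mul(2, -1404, Add(-1404, 400)), 3832377)) = Mul(1855253, Add(Mul(2, -1404, -1004), 3832377)) = Mul(1855253, Add(2819232, 3832377)) = Mul(1855253, 6651609) = 12340417552077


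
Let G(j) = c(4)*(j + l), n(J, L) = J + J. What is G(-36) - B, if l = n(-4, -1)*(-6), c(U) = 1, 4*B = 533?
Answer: -485/4 ≈ -121.25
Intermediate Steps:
B = 533/4 (B = (¼)*533 = 533/4 ≈ 133.25)
n(J, L) = 2*J
l = 48 (l = (2*(-4))*(-6) = -8*(-6) = 48)
G(j) = 48 + j (G(j) = 1*(j + 48) = 1*(48 + j) = 48 + j)
G(-36) - B = (48 - 36) - 1*533/4 = 12 - 533/4 = -485/4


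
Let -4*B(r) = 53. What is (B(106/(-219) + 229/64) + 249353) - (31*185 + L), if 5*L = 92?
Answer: 4871727/20 ≈ 2.4359e+5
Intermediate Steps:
L = 92/5 (L = (⅕)*92 = 92/5 ≈ 18.400)
B(r) = -53/4 (B(r) = -¼*53 = -53/4)
(B(106/(-219) + 229/64) + 249353) - (31*185 + L) = (-53/4 + 249353) - (31*185 + 92/5) = 997359/4 - (5735 + 92/5) = 997359/4 - 1*28767/5 = 997359/4 - 28767/5 = 4871727/20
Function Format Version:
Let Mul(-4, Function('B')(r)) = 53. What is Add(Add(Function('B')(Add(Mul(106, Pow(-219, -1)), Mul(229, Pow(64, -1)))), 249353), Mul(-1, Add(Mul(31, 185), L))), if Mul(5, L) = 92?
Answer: Rational(4871727, 20) ≈ 2.4359e+5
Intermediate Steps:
L = Rational(92, 5) (L = Mul(Rational(1, 5), 92) = Rational(92, 5) ≈ 18.400)
Function('B')(r) = Rational(-53, 4) (Function('B')(r) = Mul(Rational(-1, 4), 53) = Rational(-53, 4))
Add(Add(Function('B')(Add(Mul(106, Pow(-219, -1)), Mul(229, Pow(64, -1)))), 249353), Mul(-1, Add(Mul(31, 185), L))) = Add(Add(Rational(-53, 4), 249353), Mul(-1, Add(Mul(31, 185), Rational(92, 5)))) = Add(Rational(997359, 4), Mul(-1, Add(5735, Rational(92, 5)))) = Add(Rational(997359, 4), Mul(-1, Rational(28767, 5))) = Add(Rational(997359, 4), Rational(-28767, 5)) = Rational(4871727, 20)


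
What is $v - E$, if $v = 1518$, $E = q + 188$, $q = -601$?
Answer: $1931$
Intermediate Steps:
$E = -413$ ($E = -601 + 188 = -413$)
$v - E = 1518 - -413 = 1518 + 413 = 1931$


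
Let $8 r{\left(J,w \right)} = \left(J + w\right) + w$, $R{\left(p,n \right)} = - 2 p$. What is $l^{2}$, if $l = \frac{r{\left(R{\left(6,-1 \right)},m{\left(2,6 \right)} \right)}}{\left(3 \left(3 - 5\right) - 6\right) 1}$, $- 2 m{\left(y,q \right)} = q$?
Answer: $\frac{9}{256} \approx 0.035156$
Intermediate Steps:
$m{\left(y,q \right)} = - \frac{q}{2}$
$r{\left(J,w \right)} = \frac{w}{4} + \frac{J}{8}$ ($r{\left(J,w \right)} = \frac{\left(J + w\right) + w}{8} = \frac{J + 2 w}{8} = \frac{w}{4} + \frac{J}{8}$)
$l = \frac{3}{16}$ ($l = \frac{\frac{\left(- \frac{1}{2}\right) 6}{4} + \frac{\left(-2\right) 6}{8}}{\left(3 \left(3 - 5\right) - 6\right) 1} = \frac{\frac{1}{4} \left(-3\right) + \frac{1}{8} \left(-12\right)}{\left(3 \left(-2\right) - 6\right) 1} = \frac{- \frac{3}{4} - \frac{3}{2}}{\left(-6 - 6\right) 1} = - \frac{9}{4 \left(\left(-12\right) 1\right)} = - \frac{9}{4 \left(-12\right)} = \left(- \frac{9}{4}\right) \left(- \frac{1}{12}\right) = \frac{3}{16} \approx 0.1875$)
$l^{2} = \left(\frac{3}{16}\right)^{2} = \frac{9}{256}$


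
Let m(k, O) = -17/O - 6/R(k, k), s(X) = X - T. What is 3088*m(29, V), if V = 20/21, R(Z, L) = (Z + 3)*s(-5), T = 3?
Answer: -2201937/40 ≈ -55048.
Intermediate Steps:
s(X) = -3 + X (s(X) = X - 1*3 = X - 3 = -3 + X)
R(Z, L) = -24 - 8*Z (R(Z, L) = (Z + 3)*(-3 - 5) = (3 + Z)*(-8) = -24 - 8*Z)
V = 20/21 (V = 20*(1/21) = 20/21 ≈ 0.95238)
m(k, O) = -17/O - 6/(-24 - 8*k)
3088*m(29, V) = 3088*((-204 - 68*29 + 3*(20/21))/(4*(20/21)*(3 + 29))) = 3088*((¼)*(21/20)*(-204 - 1972 + 20/7)/32) = 3088*((¼)*(21/20)*(1/32)*(-15212/7)) = 3088*(-11409/640) = -2201937/40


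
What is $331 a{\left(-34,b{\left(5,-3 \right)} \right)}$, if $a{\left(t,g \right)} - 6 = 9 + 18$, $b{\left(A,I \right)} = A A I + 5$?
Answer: $10923$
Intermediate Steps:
$b{\left(A,I \right)} = 5 + I A^{2}$ ($b{\left(A,I \right)} = A^{2} I + 5 = I A^{2} + 5 = 5 + I A^{2}$)
$a{\left(t,g \right)} = 33$ ($a{\left(t,g \right)} = 6 + \left(9 + 18\right) = 6 + 27 = 33$)
$331 a{\left(-34,b{\left(5,-3 \right)} \right)} = 331 \cdot 33 = 10923$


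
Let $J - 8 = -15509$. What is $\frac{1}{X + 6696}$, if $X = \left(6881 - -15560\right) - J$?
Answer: $\frac{1}{44638} \approx 2.2402 \cdot 10^{-5}$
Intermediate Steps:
$J = -15501$ ($J = 8 - 15509 = -15501$)
$X = 37942$ ($X = \left(6881 - -15560\right) - -15501 = \left(6881 + 15560\right) + 15501 = 22441 + 15501 = 37942$)
$\frac{1}{X + 6696} = \frac{1}{37942 + 6696} = \frac{1}{44638}$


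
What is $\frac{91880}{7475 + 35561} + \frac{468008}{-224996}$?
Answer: $\frac{33215012}{605182991} \approx 0.054884$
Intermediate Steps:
$\frac{91880}{7475 + 35561} + \frac{468008}{-224996} = \frac{91880}{43036} + 468008 \left(- \frac{1}{224996}\right) = 91880 \cdot \frac{1}{43036} - \frac{117002}{56249} = \frac{22970}{10759} - \frac{117002}{56249} = \frac{33215012}{605182991}$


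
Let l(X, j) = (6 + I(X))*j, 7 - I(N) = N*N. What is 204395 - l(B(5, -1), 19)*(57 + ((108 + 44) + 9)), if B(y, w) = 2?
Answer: 167117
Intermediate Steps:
I(N) = 7 - N**2 (I(N) = 7 - N*N = 7 - N**2)
l(X, j) = j*(13 - X**2) (l(X, j) = (6 + (7 - X**2))*j = (13 - X**2)*j = j*(13 - X**2))
204395 - l(B(5, -1), 19)*(57 + ((108 + 44) + 9)) = 204395 - 19*(13 - 1*2**2)*(57 + ((108 + 44) + 9)) = 204395 - 19*(13 - 1*4)*(57 + (152 + 9)) = 204395 - 19*(13 - 4)*(57 + 161) = 204395 - 19*9*218 = 204395 - 171*218 = 204395 - 1*37278 = 204395 - 37278 = 167117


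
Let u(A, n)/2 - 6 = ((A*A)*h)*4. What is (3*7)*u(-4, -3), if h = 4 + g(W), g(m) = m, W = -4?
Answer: 252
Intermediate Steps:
h = 0 (h = 4 - 4 = 0)
u(A, n) = 12 (u(A, n) = 12 + 2*(((A*A)*0)*4) = 12 + 2*((A**2*0)*4) = 12 + 2*(0*4) = 12 + 2*0 = 12 + 0 = 12)
(3*7)*u(-4, -3) = (3*7)*12 = 21*12 = 252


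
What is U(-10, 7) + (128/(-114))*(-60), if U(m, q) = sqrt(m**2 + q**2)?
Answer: 1280/19 + sqrt(149) ≈ 79.575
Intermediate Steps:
U(-10, 7) + (128/(-114))*(-60) = sqrt((-10)**2 + 7**2) + (128/(-114))*(-60) = sqrt(100 + 49) + (128*(-1/114))*(-60) = sqrt(149) - 64/57*(-60) = sqrt(149) + 1280/19 = 1280/19 + sqrt(149)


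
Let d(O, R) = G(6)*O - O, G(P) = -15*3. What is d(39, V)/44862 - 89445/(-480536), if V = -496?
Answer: 525100001/3592967672 ≈ 0.14615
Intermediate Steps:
G(P) = -45
d(O, R) = -46*O (d(O, R) = -45*O - O = -46*O)
d(39, V)/44862 - 89445/(-480536) = -46*39/44862 - 89445/(-480536) = -1794*1/44862 - 89445*(-1/480536) = -299/7477 + 89445/480536 = 525100001/3592967672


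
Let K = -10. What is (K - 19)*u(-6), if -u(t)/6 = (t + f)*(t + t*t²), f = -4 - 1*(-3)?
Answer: 270396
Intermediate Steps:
f = -1 (f = -4 + 3 = -1)
u(t) = -6*(-1 + t)*(t + t³) (u(t) = -6*(t - 1)*(t + t*t²) = -6*(-1 + t)*(t + t³))
(K - 19)*u(-6) = (-10 - 19)*(6*(-6)*(1 + (-6)² - 1*(-6) - 1*(-6)³)) = -174*(-6)*(1 + 36 + 6 - 1*(-216)) = -174*(-6)*(1 + 36 + 6 + 216) = -174*(-6)*259 = -29*(-9324) = 270396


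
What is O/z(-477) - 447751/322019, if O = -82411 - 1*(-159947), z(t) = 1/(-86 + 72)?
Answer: -349553360327/322019 ≈ -1.0855e+6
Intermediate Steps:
z(t) = -1/14 (z(t) = 1/(-14) = -1/14)
O = 77536 (O = -82411 + 159947 = 77536)
O/z(-477) - 447751/322019 = 77536/(-1/14) - 447751/322019 = 77536*(-14) - 447751*1/322019 = -1085504 - 447751/322019 = -349553360327/322019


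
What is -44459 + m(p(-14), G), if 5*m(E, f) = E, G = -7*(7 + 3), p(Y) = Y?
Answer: -222309/5 ≈ -44462.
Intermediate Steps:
G = -70 (G = -7*10 = -70)
m(E, f) = E/5
-44459 + m(p(-14), G) = -44459 + (1/5)*(-14) = -44459 - 14/5 = -222309/5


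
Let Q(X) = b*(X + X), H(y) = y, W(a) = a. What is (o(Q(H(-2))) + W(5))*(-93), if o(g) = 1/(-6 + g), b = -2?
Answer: -1023/2 ≈ -511.50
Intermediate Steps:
Q(X) = -4*X (Q(X) = -2*(X + X) = -4*X)
(o(Q(H(-2))) + W(5))*(-93) = (1/(-6 - 4*(-2)) + 5)*(-93) = (1/(-6 + 8) + 5)*(-93) = (1/2 + 5)*(-93) = (½ + 5)*(-93) = (11/2)*(-93) = -1023/2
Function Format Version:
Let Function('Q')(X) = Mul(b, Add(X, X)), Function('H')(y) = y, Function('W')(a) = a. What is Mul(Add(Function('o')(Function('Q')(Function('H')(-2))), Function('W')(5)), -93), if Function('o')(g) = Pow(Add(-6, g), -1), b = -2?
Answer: Rational(-1023, 2) ≈ -511.50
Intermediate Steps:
Function('Q')(X) = Mul(-4, X) (Function('Q')(X) = Mul(-2, Add(X, X)) = Mul(-2, Mul(2, X)) = Mul(-4, X))
Mul(Add(Function('o')(Function('Q')(Function('H')(-2))), Function('W')(5)), -93) = Mul(Add(Pow(Add(-6, Mul(-4, -2)), -1), 5), -93) = Mul(Add(Pow(Add(-6, 8), -1), 5), -93) = Mul(Add(Pow(2, -1), 5), -93) = Mul(Add(Rational(1, 2), 5), -93) = Mul(Rational(11, 2), -93) = Rational(-1023, 2)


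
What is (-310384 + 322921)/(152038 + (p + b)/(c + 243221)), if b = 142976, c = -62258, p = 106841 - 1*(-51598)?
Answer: 2268733131/27513554009 ≈ 0.082459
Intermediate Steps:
p = 158439 (p = 106841 + 51598 = 158439)
(-310384 + 322921)/(152038 + (p + b)/(c + 243221)) = (-310384 + 322921)/(152038 + (158439 + 142976)/(-62258 + 243221)) = 12537/(152038 + 301415/180963) = 12537/(27513554009/180963) = 12537*(180963/27513554009) = 2268733131/27513554009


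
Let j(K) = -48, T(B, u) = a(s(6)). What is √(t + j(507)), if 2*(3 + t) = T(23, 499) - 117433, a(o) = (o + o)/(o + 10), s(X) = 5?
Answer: I*√2115618/6 ≈ 242.42*I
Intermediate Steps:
a(o) = 2*o/(10 + o) (a(o) = (2*o)/(10 + o) = 2*o/(10 + o))
T(B, u) = ⅔ (T(B, u) = 2*5/(10 + 5) = 2*5/15 = 2*5*(1/15) = ⅔)
t = -352315/6 (t = -3 + (⅔ - 117433)/2 = -3 + (½)*(-352297/3) = -3 - 352297/6 = -352315/6 ≈ -58719.)
√(t + j(507)) = √(-352315/6 - 48) = √(-352603/6) = I*√2115618/6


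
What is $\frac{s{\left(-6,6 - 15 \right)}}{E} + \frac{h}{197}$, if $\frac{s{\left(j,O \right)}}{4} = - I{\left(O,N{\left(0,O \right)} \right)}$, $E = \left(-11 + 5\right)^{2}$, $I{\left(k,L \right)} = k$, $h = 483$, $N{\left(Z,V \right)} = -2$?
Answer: $\frac{680}{197} \approx 3.4518$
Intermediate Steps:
$E = 36$ ($E = \left(-6\right)^{2} = 36$)
$s{\left(j,O \right)} = - 4 O$ ($s{\left(j,O \right)} = 4 \left(- O\right) = - 4 O$)
$\frac{s{\left(-6,6 - 15 \right)}}{E} + \frac{h}{197} = \frac{\left(-4\right) \left(6 - 15\right)}{36} + \frac{483}{197} = - 4 \left(6 - 15\right) \frac{1}{36} + 483 \cdot \frac{1}{197} = \left(-4\right) \left(-9\right) \frac{1}{36} + \frac{483}{197} = 36 \cdot \frac{1}{36} + \frac{483}{197} = 1 + \frac{483}{197} = \frac{680}{197}$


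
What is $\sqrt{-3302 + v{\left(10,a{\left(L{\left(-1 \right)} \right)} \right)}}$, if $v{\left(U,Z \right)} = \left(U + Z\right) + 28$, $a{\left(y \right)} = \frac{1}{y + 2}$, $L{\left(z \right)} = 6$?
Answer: $\frac{i \sqrt{52222}}{4} \approx 57.13 i$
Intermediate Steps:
$a{\left(y \right)} = \frac{1}{2 + y}$
$v{\left(U,Z \right)} = 28 + U + Z$
$\sqrt{-3302 + v{\left(10,a{\left(L{\left(-1 \right)} \right)} \right)}} = \sqrt{-3302 + \left(28 + 10 + \frac{1}{2 + 6}\right)} = \sqrt{-3302 + \left(28 + 10 + \frac{1}{8}\right)} = \sqrt{-3302 + \frac{305}{8}} = \sqrt{- \frac{26111}{8}} = \frac{i \sqrt{52222}}{4}$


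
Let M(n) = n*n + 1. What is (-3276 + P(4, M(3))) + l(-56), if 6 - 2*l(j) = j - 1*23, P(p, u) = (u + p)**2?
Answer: -6075/2 ≈ -3037.5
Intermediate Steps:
M(n) = 1 + n**2 (M(n) = n**2 + 1 = 1 + n**2)
P(p, u) = (p + u)**2
l(j) = 29/2 - j/2 (l(j) = 3 - (j - 1*23)/2 = 3 - (j - 23)/2 = 3 - (-23 + j)/2 = 3 + (23/2 - j/2) = 29/2 - j/2)
(-3276 + P(4, M(3))) + l(-56) = (-3276 + (4 + (1 + 3**2))**2) + (29/2 - 1/2*(-56)) = (-3276 + (4 + (1 + 9))**2) + (29/2 + 28) = (-3276 + (4 + 10)**2) + 85/2 = (-3276 + 14**2) + 85/2 = (-3276 + 196) + 85/2 = -3080 + 85/2 = -6075/2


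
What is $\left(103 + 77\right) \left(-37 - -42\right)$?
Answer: $900$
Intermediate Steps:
$\left(103 + 77\right) \left(-37 - -42\right) = 180 \left(-37 + 42\right) = 180 \cdot 5 = 900$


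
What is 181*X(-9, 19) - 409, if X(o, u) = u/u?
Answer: -228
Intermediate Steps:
X(o, u) = 1
181*X(-9, 19) - 409 = 181*1 - 409 = 181 - 409 = -228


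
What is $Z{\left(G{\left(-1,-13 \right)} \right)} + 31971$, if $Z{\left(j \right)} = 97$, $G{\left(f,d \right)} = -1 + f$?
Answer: $32068$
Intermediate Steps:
$Z{\left(G{\left(-1,-13 \right)} \right)} + 31971 = 97 + 31971 = 32068$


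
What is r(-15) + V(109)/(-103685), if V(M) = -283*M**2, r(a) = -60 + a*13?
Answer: -23077352/103685 ≈ -222.57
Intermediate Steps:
r(a) = -60 + 13*a
r(-15) + V(109)/(-103685) = (-60 + 13*(-15)) - 283*109**2/(-103685) = (-60 - 195) - 283*11881*(-1/103685) = -255 - 3362323*(-1/103685) = -255 + 3362323/103685 = -23077352/103685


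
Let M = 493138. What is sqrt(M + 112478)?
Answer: 4*sqrt(37851) ≈ 778.21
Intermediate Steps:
sqrt(M + 112478) = sqrt(493138 + 112478) = sqrt(605616) = 4*sqrt(37851)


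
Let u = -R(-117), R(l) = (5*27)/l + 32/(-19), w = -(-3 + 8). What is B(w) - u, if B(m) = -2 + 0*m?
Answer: -1195/247 ≈ -4.8381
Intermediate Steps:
w = -5 (w = -1*5 = -5)
R(l) = -32/19 + 135/l (R(l) = 135/l + 32*(-1/19) = 135/l - 32/19 = -32/19 + 135/l)
B(m) = -2 (B(m) = -2 + 0 = -2)
u = 701/247 (u = -(-32/19 + 135/(-117)) = -(-32/19 + 135*(-1/117)) = -(-32/19 - 15/13) = -1*(-701/247) = 701/247 ≈ 2.8381)
B(w) - u = -2 - 1*701/247 = -2 - 701/247 = -1195/247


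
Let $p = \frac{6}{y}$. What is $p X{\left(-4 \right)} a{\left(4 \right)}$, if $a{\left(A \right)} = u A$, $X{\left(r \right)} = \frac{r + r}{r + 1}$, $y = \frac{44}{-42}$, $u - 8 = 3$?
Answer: $-672$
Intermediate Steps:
$u = 11$ ($u = 8 + 3 = 11$)
$y = - \frac{22}{21}$ ($y = 44 \left(- \frac{1}{42}\right) = - \frac{22}{21} \approx -1.0476$)
$X{\left(r \right)} = \frac{2 r}{1 + r}$
$a{\left(A \right)} = 11 A$
$p = - \frac{63}{11}$ ($p = \frac{6}{- \frac{22}{21}} = 6 \left(- \frac{21}{22}\right) = - \frac{63}{11} \approx -5.7273$)
$p X{\left(-4 \right)} a{\left(4 \right)} = - \frac{63 \cdot 2 \left(-4\right) \frac{1}{1 - 4}}{11} \cdot 11 \cdot 4 = - \frac{63 \cdot 2 \left(-4\right) \frac{1}{-3}}{11} \cdot 44 = - \frac{63 \cdot 2 \left(-4\right) \left(- \frac{1}{3}\right)}{11} \cdot 44 = \left(- \frac{63}{11}\right) \frac{8}{3} \cdot 44 = \left(- \frac{168}{11}\right) 44 = -672$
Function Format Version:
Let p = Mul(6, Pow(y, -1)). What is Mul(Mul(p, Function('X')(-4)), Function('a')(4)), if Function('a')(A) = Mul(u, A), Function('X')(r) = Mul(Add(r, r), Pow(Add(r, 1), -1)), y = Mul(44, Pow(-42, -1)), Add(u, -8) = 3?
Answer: -672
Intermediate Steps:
u = 11 (u = Add(8, 3) = 11)
y = Rational(-22, 21) (y = Mul(44, Rational(-1, 42)) = Rational(-22, 21) ≈ -1.0476)
Function('X')(r) = Mul(2, r, Pow(Add(1, r), -1)) (Function('X')(r) = Mul(Mul(2, r), Pow(Add(1, r), -1)) = Mul(2, r, Pow(Add(1, r), -1)))
Function('a')(A) = Mul(11, A)
p = Rational(-63, 11) (p = Mul(6, Pow(Rational(-22, 21), -1)) = Mul(6, Rational(-21, 22)) = Rational(-63, 11) ≈ -5.7273)
Mul(Mul(p, Function('X')(-4)), Function('a')(4)) = Mul(Mul(Rational(-63, 11), Mul(2, -4, Pow(Add(1, -4), -1))), Mul(11, 4)) = Mul(Mul(Rational(-63, 11), Mul(2, -4, Pow(-3, -1))), 44) = Mul(Mul(Rational(-63, 11), Mul(2, -4, Rational(-1, 3))), 44) = Mul(Mul(Rational(-63, 11), Rational(8, 3)), 44) = Mul(Rational(-168, 11), 44) = -672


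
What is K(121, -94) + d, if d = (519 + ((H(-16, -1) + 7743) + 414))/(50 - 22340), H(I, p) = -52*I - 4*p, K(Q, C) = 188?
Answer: 2090504/11145 ≈ 187.57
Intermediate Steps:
d = -4756/11145 (d = (519 + (((-52*(-16) - 4*(-1)) + 7743) + 414))/(50 - 22340) = (519 + (((832 + 4) + 7743) + 414))/(-22290) = (519 + ((836 + 7743) + 414))*(-1/22290) = (519 + (8579 + 414))*(-1/22290) = (519 + 8993)*(-1/22290) = 9512*(-1/22290) = -4756/11145 ≈ -0.42674)
K(121, -94) + d = 188 - 4756/11145 = 2090504/11145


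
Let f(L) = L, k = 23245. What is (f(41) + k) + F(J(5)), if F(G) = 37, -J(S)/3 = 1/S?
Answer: 23323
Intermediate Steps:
J(S) = -3/S
(f(41) + k) + F(J(5)) = (41 + 23245) + 37 = 23286 + 37 = 23323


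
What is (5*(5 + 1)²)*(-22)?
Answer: -3960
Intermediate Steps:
(5*(5 + 1)²)*(-22) = (5*6²)*(-22) = (5*36)*(-22) = 180*(-22) = -3960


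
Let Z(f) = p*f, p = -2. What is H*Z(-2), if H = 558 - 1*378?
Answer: 720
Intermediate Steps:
Z(f) = -2*f
H = 180 (H = 558 - 378 = 180)
H*Z(-2) = 180*(-2*(-2)) = 180*4 = 720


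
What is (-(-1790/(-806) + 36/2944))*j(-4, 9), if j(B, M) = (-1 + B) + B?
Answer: 5961123/296608 ≈ 20.098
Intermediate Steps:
j(B, M) = -1 + 2*B
(-(-1790/(-806) + 36/2944))*j(-4, 9) = (-(-1790/(-806) + 36/2944))*(-1 + 2*(-4)) = (-(-1790*(-1/806) + 36*(1/2944)))*(-1 - 8) = -(895/403 + 9/736)*(-9) = -1*662347/296608*(-9) = -662347/296608*(-9) = 5961123/296608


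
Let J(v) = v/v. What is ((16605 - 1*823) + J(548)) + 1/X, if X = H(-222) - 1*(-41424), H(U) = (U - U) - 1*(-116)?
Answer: 655625821/41540 ≈ 15783.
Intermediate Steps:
J(v) = 1
H(U) = 116 (H(U) = 0 + 116 = 116)
X = 41540 (X = 116 - 1*(-41424) = 116 + 41424 = 41540)
((16605 - 1*823) + J(548)) + 1/X = ((16605 - 1*823) + 1) + 1/41540 = ((16605 - 823) + 1) + 1/41540 = (15782 + 1) + 1/41540 = 15783 + 1/41540 = 655625821/41540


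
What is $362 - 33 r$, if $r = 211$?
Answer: $-6601$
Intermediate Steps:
$362 - 33 r = 362 - 6963 = -6601$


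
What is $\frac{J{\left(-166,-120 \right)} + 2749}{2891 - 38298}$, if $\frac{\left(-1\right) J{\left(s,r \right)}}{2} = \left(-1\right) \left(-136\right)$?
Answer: $- \frac{2477}{35407} \approx -0.069958$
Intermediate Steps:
$J{\left(s,r \right)} = -272$ ($J{\left(s,r \right)} = - 2 \left(\left(-1\right) \left(-136\right)\right) = \left(-2\right) 136 = -272$)
$\frac{J{\left(-166,-120 \right)} + 2749}{2891 - 38298} = \frac{-272 + 2749}{2891 - 38298} = \frac{2477}{-35407} = 2477 \left(- \frac{1}{35407}\right) = - \frac{2477}{35407}$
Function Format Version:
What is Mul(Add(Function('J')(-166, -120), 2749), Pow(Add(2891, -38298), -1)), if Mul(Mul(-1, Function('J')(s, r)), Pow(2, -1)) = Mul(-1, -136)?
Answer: Rational(-2477, 35407) ≈ -0.069958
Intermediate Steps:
Function('J')(s, r) = -272 (Function('J')(s, r) = Mul(-2, Mul(-1, -136)) = Mul(-2, 136) = -272)
Mul(Add(Function('J')(-166, -120), 2749), Pow(Add(2891, -38298), -1)) = Mul(Add(-272, 2749), Pow(Add(2891, -38298), -1)) = Mul(2477, Pow(-35407, -1)) = Mul(2477, Rational(-1, 35407)) = Rational(-2477, 35407)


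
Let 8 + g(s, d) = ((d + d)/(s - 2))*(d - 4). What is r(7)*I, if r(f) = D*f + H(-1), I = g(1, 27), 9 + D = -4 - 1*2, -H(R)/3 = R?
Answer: 127500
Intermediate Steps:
g(s, d) = -8 + 2*d*(-4 + d)/(-2 + s) (g(s, d) = -8 + ((d + d)/(s - 2))*(d - 4) = -8 + ((2*d)/(-2 + s))*(-4 + d) = -8 + (2*d/(-2 + s))*(-4 + d) = -8 + 2*d*(-4 + d)/(-2 + s))
H(R) = -3*R
D = -15 (D = -9 + (-4 - 1*2) = -9 + (-4 - 2) = -9 - 6 = -15)
I = -1250 (I = 2*(8 + 27² - 4*27 - 4*1)/(-2 + 1) = 2*(8 + 729 - 108 - 4)/(-1) = 2*(-1)*625 = -1250)
r(f) = 3 - 15*f (r(f) = -15*f - 3*(-1) = -15*f + 3 = 3 - 15*f)
r(7)*I = (3 - 15*7)*(-1250) = (3 - 105)*(-1250) = -102*(-1250) = 127500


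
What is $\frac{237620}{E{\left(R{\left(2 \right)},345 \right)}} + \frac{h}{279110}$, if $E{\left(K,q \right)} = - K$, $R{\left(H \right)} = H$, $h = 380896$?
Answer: $- \frac{16580339102}{139555} \approx -1.1881 \cdot 10^{5}$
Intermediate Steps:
$\frac{237620}{E{\left(R{\left(2 \right)},345 \right)}} + \frac{h}{279110} = \frac{237620}{\left(-1\right) 2} + \frac{380896}{279110} = \frac{237620}{-2} + 380896 \cdot \frac{1}{279110} = 237620 \left(- \frac{1}{2}\right) + \frac{190448}{139555} = -118810 + \frac{190448}{139555} = - \frac{16580339102}{139555}$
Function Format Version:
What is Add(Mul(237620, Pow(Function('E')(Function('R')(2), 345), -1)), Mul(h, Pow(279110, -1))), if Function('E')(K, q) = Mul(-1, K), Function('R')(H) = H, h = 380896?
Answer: Rational(-16580339102, 139555) ≈ -1.1881e+5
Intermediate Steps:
Add(Mul(237620, Pow(Function('E')(Function('R')(2), 345), -1)), Mul(h, Pow(279110, -1))) = Add(Mul(237620, Pow(Mul(-1, 2), -1)), Mul(380896, Pow(279110, -1))) = Add(Mul(237620, Pow(-2, -1)), Mul(380896, Rational(1, 279110))) = Add(Mul(237620, Rational(-1, 2)), Rational(190448, 139555)) = Add(-118810, Rational(190448, 139555)) = Rational(-16580339102, 139555)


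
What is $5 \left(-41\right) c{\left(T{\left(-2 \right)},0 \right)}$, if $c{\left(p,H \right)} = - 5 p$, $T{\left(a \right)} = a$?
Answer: $-2050$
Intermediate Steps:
$5 \left(-41\right) c{\left(T{\left(-2 \right)},0 \right)} = 5 \left(-41\right) \left(\left(-5\right) \left(-2\right)\right) = \left(-205\right) 10 = -2050$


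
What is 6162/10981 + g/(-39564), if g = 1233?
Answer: 323845/611044 ≈ 0.52999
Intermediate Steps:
6162/10981 + g/(-39564) = 6162/10981 + 1233/(-39564) = 6162*(1/10981) + 1233*(-1/39564) = 78/139 - 137/4396 = 323845/611044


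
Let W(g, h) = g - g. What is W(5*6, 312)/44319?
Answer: 0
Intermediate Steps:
W(g, h) = 0
W(5*6, 312)/44319 = 0/44319 = 0*(1/44319) = 0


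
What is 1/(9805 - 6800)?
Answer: 1/3005 ≈ 0.00033278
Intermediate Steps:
1/(9805 - 6800) = 1/3005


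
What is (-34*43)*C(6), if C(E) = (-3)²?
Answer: -13158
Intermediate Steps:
C(E) = 9
(-34*43)*C(6) = -34*43*9 = -1462*9 = -13158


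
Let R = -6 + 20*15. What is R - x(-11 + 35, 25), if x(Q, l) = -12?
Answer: 306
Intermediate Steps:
R = 294 (R = -6 + 300 = 294)
R - x(-11 + 35, 25) = 294 - 1*(-12) = 294 + 12 = 306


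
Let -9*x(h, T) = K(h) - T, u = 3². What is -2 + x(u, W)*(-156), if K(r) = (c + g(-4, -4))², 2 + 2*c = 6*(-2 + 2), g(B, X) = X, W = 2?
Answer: 1190/3 ≈ 396.67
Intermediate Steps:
u = 9
c = -1 (c = -1 + (6*(-2 + 2))/2 = -1 + (6*0)/2 = -1 + (½)*0 = -1 + 0 = -1)
K(r) = 25 (K(r) = (-1 - 4)² = (-5)² = 25)
x(h, T) = -25/9 + T/9 (x(h, T) = -(25 - T)/9 = -25/9 + T/9)
-2 + x(u, W)*(-156) = -2 + (-25/9 + (⅑)*2)*(-156) = -2 + (-25/9 + 2/9)*(-156) = -2 - 23/9*(-156) = -2 + 1196/3 = 1190/3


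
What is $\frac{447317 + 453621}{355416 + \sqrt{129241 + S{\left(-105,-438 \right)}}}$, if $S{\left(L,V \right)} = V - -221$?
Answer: $\frac{6670995421}{2631675084} - \frac{450469 \sqrt{14}}{657918771} \approx 2.5323$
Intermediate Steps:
$S{\left(L,V \right)} = 221 + V$ ($S{\left(L,V \right)} = V + 221 = 221 + V$)
$\frac{447317 + 453621}{355416 + \sqrt{129241 + S{\left(-105,-438 \right)}}} = \frac{447317 + 453621}{355416 + \sqrt{129241 + \left(221 - 438\right)}} = \frac{900938}{355416 + \sqrt{129241 - 217}} = \frac{900938}{355416 + \sqrt{129024}} = \frac{900938}{355416 + 96 \sqrt{14}}$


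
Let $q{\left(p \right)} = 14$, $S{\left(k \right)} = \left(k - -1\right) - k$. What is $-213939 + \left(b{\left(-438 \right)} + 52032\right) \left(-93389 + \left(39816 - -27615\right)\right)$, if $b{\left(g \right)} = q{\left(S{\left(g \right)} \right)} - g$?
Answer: $-1362593611$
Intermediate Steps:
$S{\left(k \right)} = 1$ ($S{\left(k \right)} = \left(k + 1\right) - k = \left(1 + k\right) - k = 1$)
$b{\left(g \right)} = 14 - g$
$-213939 + \left(b{\left(-438 \right)} + 52032\right) \left(-93389 + \left(39816 - -27615\right)\right) = -213939 + \left(\left(14 - -438\right) + 52032\right) \left(-93389 + \left(39816 - -27615\right)\right) = -213939 + \left(\left(14 + 438\right) + 52032\right) \left(-93389 + \left(39816 + 27615\right)\right) = -213939 + \left(452 + 52032\right) \left(-93389 + 67431\right) = -213939 + 52484 \left(-25958\right) = -213939 - 1362379672 = -1362593611$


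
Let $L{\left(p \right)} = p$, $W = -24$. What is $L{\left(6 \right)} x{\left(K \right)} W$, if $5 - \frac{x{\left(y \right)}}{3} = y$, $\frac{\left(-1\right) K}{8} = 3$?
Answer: $-12528$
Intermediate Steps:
$K = -24$ ($K = \left(-8\right) 3 = -24$)
$x{\left(y \right)} = 15 - 3 y$
$L{\left(6 \right)} x{\left(K \right)} W = 6 \left(15 - -72\right) \left(-24\right) = 6 \left(15 + 72\right) \left(-24\right) = 6 \cdot 87 \left(-24\right) = 522 \left(-24\right) = -12528$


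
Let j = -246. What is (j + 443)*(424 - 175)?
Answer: 49053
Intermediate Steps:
(j + 443)*(424 - 175) = (-246 + 443)*(424 - 175) = 197*249 = 49053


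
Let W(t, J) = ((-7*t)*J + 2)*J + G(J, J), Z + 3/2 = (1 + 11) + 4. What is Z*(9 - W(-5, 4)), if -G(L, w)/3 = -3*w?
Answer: -17255/2 ≈ -8627.5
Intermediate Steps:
G(L, w) = 9*w (G(L, w) = -(-9)*w = 9*w)
Z = 29/2 (Z = -3/2 + ((1 + 11) + 4) = -3/2 + (12 + 4) = -3/2 + 16 = 29/2 ≈ 14.500)
W(t, J) = 9*J + J*(2 - 7*J*t) (W(t, J) = ((-7*t)*J + 2)*J + 9*J = (-7*J*t + 2)*J + 9*J = (2 - 7*J*t)*J + 9*J = J*(2 - 7*J*t) + 9*J = 9*J + J*(2 - 7*J*t))
Z*(9 - W(-5, 4)) = 29*(9 - 4*(11 - 7*4*(-5)))/2 = 29*(9 - 4*(11 + 140))/2 = 29*(9 - 4*151)/2 = 29*(9 - 1*604)/2 = 29*(9 - 604)/2 = (29/2)*(-595) = -17255/2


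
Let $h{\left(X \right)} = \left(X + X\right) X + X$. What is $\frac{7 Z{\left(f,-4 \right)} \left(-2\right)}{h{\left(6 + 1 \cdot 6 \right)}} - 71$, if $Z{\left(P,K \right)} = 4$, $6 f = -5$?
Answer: $- \frac{5339}{75} \approx -71.187$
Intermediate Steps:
$f = - \frac{5}{6}$ ($f = \frac{1}{6} \left(-5\right) = - \frac{5}{6} \approx -0.83333$)
$h{\left(X \right)} = X + 2 X^{2}$ ($h{\left(X \right)} = 2 X X + X = 2 X^{2} + X = X + 2 X^{2}$)
$\frac{7 Z{\left(f,-4 \right)} \left(-2\right)}{h{\left(6 + 1 \cdot 6 \right)}} - 71 = \frac{7 \cdot 4 \left(-2\right)}{\left(6 + 1 \cdot 6\right) \left(1 + 2 \left(6 + 1 \cdot 6\right)\right)} - 71 = \frac{28 \left(-2\right)}{\left(6 + 6\right) \left(1 + 2 \left(6 + 6\right)\right)} - 71 = - \frac{56}{12 \left(1 + 2 \cdot 12\right)} - 71 = - \frac{56}{12 \left(1 + 24\right)} - 71 = - \frac{56}{12 \cdot 25} - 71 = - \frac{56}{300} - 71 = \left(-56\right) \frac{1}{300} - 71 = - \frac{14}{75} - 71 = - \frac{5339}{75}$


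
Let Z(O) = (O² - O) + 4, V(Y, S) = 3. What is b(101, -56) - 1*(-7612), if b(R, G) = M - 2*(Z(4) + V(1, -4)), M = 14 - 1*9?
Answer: 7579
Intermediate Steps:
Z(O) = 4 + O² - O
M = 5 (M = 14 - 9 = 5)
b(R, G) = -33 (b(R, G) = 5 - 2*((4 + 4² - 1*4) + 3) = 5 - 2*((4 + 16 - 4) + 3) = 5 - 2*(16 + 3) = 5 - 2*19 = 5 - 1*38 = 5 - 38 = -33)
b(101, -56) - 1*(-7612) = -33 - 1*(-7612) = -33 + 7612 = 7579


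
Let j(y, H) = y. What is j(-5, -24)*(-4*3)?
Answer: 60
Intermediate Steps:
j(-5, -24)*(-4*3) = -(-20)*3 = -5*(-12) = 60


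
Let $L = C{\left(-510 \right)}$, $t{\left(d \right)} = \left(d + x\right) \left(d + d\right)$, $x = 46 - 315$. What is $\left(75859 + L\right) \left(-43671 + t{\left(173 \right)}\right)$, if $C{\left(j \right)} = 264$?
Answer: $-5852869101$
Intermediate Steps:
$x = -269$ ($x = 46 - 315 = -269$)
$t{\left(d \right)} = 2 d \left(-269 + d\right)$ ($t{\left(d \right)} = \left(d - 269\right) \left(d + d\right) = \left(-269 + d\right) 2 d = 2 d \left(-269 + d\right)$)
$L = 264$
$\left(75859 + L\right) \left(-43671 + t{\left(173 \right)}\right) = \left(75859 + 264\right) \left(-43671 + 2 \cdot 173 \left(-269 + 173\right)\right) = 76123 \left(-43671 + 2 \cdot 173 \left(-96\right)\right) = 76123 \left(-43671 - 33216\right) = 76123 \left(-76887\right) = -5852869101$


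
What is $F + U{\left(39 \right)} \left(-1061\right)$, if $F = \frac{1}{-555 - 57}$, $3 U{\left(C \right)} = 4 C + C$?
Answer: $- \frac{42206581}{612} \approx -68965.0$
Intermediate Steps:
$U{\left(C \right)} = \frac{5 C}{3}$ ($U{\left(C \right)} = \frac{4 C + C}{3} = \frac{5 C}{3}$)
$F = - \frac{1}{612}$ ($F = \frac{1}{-612} = - \frac{1}{612} \approx -0.001634$)
$F + U{\left(39 \right)} \left(-1061\right) = - \frac{1}{612} + \frac{5}{3} \cdot 39 \left(-1061\right) = - \frac{1}{612} + 65 \left(-1061\right) = - \frac{1}{612} - 68965 = - \frac{42206581}{612}$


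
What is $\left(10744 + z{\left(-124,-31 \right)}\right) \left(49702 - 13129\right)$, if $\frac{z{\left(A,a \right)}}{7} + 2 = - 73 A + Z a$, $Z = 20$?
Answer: $2551113042$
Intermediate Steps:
$z{\left(A,a \right)} = -14 - 511 A + 140 a$ ($z{\left(A,a \right)} = -14 + 7 \left(- 73 A + 20 a\right) = -14 - \left(- 140 a + 511 A\right) = -14 - 511 A + 140 a$)
$\left(10744 + z{\left(-124,-31 \right)}\right) \left(49702 - 13129\right) = \left(10744 - -59010\right) \left(49702 - 13129\right) = \left(10744 - -59010\right) 36573 = \left(10744 + 59010\right) 36573 = 69754 \cdot 36573 = 2551113042$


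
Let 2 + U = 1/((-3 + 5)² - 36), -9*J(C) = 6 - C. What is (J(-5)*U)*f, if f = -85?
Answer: -60775/288 ≈ -211.02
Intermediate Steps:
J(C) = -⅔ + C/9 (J(C) = -(6 - C)/9 = -⅔ + C/9)
U = -65/32 (U = -2 + 1/((-3 + 5)² - 36) = -2 + 1/(2² - 36) = -2 + 1/(4 - 36) = -2 + 1/(-32) = -2 - 1/32 = -65/32 ≈ -2.0313)
(J(-5)*U)*f = ((-⅔ + (⅑)*(-5))*(-65/32))*(-85) = ((-⅔ - 5/9)*(-65/32))*(-85) = -11/9*(-65/32)*(-85) = (715/288)*(-85) = -60775/288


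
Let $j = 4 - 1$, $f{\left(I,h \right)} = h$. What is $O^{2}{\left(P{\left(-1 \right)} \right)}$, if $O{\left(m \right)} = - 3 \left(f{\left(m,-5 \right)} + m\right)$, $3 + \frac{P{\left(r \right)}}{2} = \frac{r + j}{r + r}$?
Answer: $1521$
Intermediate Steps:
$j = 3$ ($j = 4 - 1 = 3$)
$P{\left(r \right)} = -6 + \frac{3 + r}{r}$ ($P{\left(r \right)} = -6 + 2 \frac{r + 3}{r + r} = -6 + 2 \frac{3 + r}{2 r} = -6 + \frac{3 + r}{r}$)
$O{\left(m \right)} = 15 - 3 m$ ($O{\left(m \right)} = - 3 \left(-5 + m\right) = 15 - 3 m$)
$O^{2}{\left(P{\left(-1 \right)} \right)} = \left(15 - 3 \left(-5 + \frac{3}{-1}\right)\right)^{2} = \left(15 - 3 \left(-5 + 3 \left(-1\right)\right)\right)^{2} = \left(15 - 3 \left(-5 - 3\right)\right)^{2} = \left(15 - -24\right)^{2} = \left(15 + 24\right)^{2} = 39^{2} = 1521$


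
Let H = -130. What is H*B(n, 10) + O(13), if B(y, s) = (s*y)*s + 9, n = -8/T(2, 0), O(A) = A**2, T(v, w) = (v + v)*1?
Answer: 24999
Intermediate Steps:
T(v, w) = 2*v (T(v, w) = (2*v)*1 = 2*v)
n = -2 (n = -8/(2*2) = -8/4 = -8*1/4 = -2)
B(y, s) = 9 + y*s**2 (B(y, s) = y*s**2 + 9 = 9 + y*s**2)
H*B(n, 10) + O(13) = -130*(9 - 2*10**2) + 13**2 = -130*(9 - 2*100) + 169 = -130*(9 - 200) + 169 = -130*(-191) + 169 = 24830 + 169 = 24999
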